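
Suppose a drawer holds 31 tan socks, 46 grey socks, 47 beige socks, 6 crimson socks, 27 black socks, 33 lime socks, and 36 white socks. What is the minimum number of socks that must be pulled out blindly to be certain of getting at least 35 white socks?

225

To avoid white socks as long as possible, exhaust the other 6 colors first.
The worst case draws every non-white sock first: 31 + 46 + 47 + 6 + 27 + 33 = 190.
The next 35 draws are then forced to be white, giving 190 + 35 = 225.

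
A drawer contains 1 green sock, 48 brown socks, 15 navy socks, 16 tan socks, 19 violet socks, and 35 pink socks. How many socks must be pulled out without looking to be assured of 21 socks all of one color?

In the worst case we take at most 20 of each color, but all 1 green, all 15 navy, all 16 tan, and all 19 violet (fewer than 20), giving 1 + 20 + 15 + 16 + 19 + 20 = 91.
One more sock then forces some color to 21, so 91 + 1 = 92.

92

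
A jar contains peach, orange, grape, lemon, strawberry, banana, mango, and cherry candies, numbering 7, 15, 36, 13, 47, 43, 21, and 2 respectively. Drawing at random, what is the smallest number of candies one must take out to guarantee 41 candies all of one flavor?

175

Treat the 8 flavors as pigeonholes.
In the worst case we take at most 40 of each flavor, but all 7 peach, all 15 orange, all 36 grape, all 13 lemon, all 21 mango, and all 2 cherry (fewer than 40), giving 7 + 15 + 36 + 13 + 40 + 40 + 21 + 2 = 174.
One more candy then forces some flavor to 41, so 174 + 1 = 175.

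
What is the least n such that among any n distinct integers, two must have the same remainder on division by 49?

50

Two integers differ by a multiple of 49 exactly when they share a remainder mod 49.
There are 49 residue classes mod 49, so 49 integers can all lie in distinct classes.
One more integer must repeat a residue, giving a difference divisible by 49. So n = 49 + 1 = 50.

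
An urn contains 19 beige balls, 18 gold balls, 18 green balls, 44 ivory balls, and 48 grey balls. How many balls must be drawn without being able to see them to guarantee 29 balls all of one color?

112

Treat the 5 colors as pigeonholes.
In the worst case we take at most 28 of each color, but all 19 beige, all 18 gold, and all 18 green (fewer than 28), giving 19 + 18 + 18 + 28 + 28 = 111.
One more ball then forces some color to 29, so 111 + 1 = 112.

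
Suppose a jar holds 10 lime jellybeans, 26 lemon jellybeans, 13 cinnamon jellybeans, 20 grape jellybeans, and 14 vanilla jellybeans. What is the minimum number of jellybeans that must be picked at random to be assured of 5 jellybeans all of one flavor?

The worst case takes 4 jellybeans of each flavor without reaching 5 of any: 5 × 4 = 20.
The next jellybean must bring some flavor to 5, so 20 + 1 = 21.

21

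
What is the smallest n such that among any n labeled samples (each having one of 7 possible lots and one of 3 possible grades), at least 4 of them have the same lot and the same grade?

There are 7 × 3 = 21 (lot, grade) combinations acting as pigeonholes.
With 21 × 3 = 63 labeled samples we could place exactly 3 in each, with no (lot, grade) pair reaching 4.
One more forces some (lot, grade) pair to hold 4, so 63 + 1 = 64.

64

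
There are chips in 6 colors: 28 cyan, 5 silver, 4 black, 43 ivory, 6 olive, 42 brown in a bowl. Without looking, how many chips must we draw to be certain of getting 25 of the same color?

88

In the worst case we take at most 24 of each color, but all 5 silver, all 4 black, and all 6 olive (fewer than 24), giving 24 + 5 + 4 + 24 + 6 + 24 = 87.
One more chip then forces some color to 25, so 87 + 1 = 88.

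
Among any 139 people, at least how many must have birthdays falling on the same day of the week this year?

There are 7 days of the week, which serve as the pigeonholes.
If each of the 7 days of the week held at most 19, the total would be at most 7 × 19 = 133 < 139, a contradiction.
So at least one holds ⌈139/7⌉ = 20.

20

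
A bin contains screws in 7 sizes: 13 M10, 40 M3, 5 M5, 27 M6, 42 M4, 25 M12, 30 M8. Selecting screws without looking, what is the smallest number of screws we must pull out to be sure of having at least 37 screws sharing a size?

173

Treat the 7 sizes as pigeonholes.
In the worst case we take at most 36 of each size, but all 13 M10, all 5 M5, all 27 M6, all 25 M12, and all 30 M8 (fewer than 36), giving 13 + 36 + 5 + 27 + 36 + 25 + 30 = 172.
One more screw then forces some size to 37, so 172 + 1 = 173.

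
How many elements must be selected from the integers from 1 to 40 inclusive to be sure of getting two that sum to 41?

21

Partition {1, …, 40} into 20 pairs: {1,40}, {2,39}, …, {20,21}.
Choosing 20 integers — say the integers 1 through 20 — takes one from each pair and avoids the property.
Choosing 21 forces two into the same pair by pigeonhole, and those sum to 41. So 21.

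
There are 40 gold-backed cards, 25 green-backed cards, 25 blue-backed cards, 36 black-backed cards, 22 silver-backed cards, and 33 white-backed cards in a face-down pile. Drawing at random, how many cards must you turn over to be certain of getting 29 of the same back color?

Treat the 6 back colors as pigeonholes.
In the worst case we take at most 28 of each back color, but all 25 green-backed, all 25 blue-backed, and all 22 silver-backed (fewer than 28), giving 28 + 25 + 25 + 28 + 22 + 28 = 156.
One more card then forces some back color to 29, so 156 + 1 = 157.

157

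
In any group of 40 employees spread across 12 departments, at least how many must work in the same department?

4

The 40 employees fall into 12 departments.
If each of the 12 departments held at most 3, the total would be at most 12 × 3 = 36 < 40, a contradiction.
So at least one holds ⌈40/12⌉ = 4.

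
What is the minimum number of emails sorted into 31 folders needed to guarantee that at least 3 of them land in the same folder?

There are 31 folders acting as pigeonholes.
With 31 × 2 = 62 emails we could place exactly 2 in each, with no class reaching 3.
One more forces some class to hold 3, so 62 + 1 = 63.

63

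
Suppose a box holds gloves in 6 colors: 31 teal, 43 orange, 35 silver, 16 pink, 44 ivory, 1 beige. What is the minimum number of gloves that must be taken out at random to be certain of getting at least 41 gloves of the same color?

In the worst case we take at most 40 of each color, but all 31 teal, all 35 silver, all 16 pink, and all 1 beige (fewer than 40), giving 31 + 40 + 35 + 16 + 40 + 1 = 163.
One more glove then forces some color to 41, so 163 + 1 = 164.

164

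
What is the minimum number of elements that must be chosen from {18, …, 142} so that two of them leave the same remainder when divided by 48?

49

Group the integers by remainder mod 48; there are 48 residue classes, each nonempty in this range.
Choosing one from each class (48 integers) avoids any shared remainder.
One more choice must repeat a class, so two differ by a multiple of 48. Hence 48 + 1 = 49.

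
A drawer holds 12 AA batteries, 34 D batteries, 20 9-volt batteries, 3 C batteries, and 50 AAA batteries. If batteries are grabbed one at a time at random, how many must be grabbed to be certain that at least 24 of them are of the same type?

82

Treat the 5 types as pigeonholes.
In the worst case we take at most 23 of each type, but all 12 AA, all 20 9-volt, and all 3 C (fewer than 23), giving 12 + 23 + 20 + 3 + 23 = 81.
One more battery then forces some type to 24, so 81 + 1 = 82.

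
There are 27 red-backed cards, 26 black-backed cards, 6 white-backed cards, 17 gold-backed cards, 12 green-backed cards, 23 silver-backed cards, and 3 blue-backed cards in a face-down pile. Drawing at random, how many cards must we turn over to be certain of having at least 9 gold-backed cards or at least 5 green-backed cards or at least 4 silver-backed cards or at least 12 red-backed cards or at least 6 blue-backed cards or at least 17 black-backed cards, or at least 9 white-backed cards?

Each of the 7 back colors has its own threshold; avoid all of them simultaneously.
The worst case stops just short of every target: 11 red-backed, 16 black-backed, all 6 white-backed, 8 gold-backed, 4 green-backed, 3 silver-backed, all 3 blue-backed — 11 + 16 + 6 + 8 + 4 + 3 + 3 = 51 cards.
One more card must push some back color to its target, so 51 + 1 = 52.

52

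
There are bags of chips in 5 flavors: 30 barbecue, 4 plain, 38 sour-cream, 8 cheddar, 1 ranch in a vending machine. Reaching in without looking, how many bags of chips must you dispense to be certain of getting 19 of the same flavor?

50

Treat the 5 flavors as pigeonholes.
In the worst case we take at most 18 of each flavor, but all 4 plain, all 8 cheddar, and all 1 ranch (fewer than 18), giving 18 + 4 + 18 + 8 + 1 = 49.
One more bag of chips then forces some flavor to 19, so 49 + 1 = 50.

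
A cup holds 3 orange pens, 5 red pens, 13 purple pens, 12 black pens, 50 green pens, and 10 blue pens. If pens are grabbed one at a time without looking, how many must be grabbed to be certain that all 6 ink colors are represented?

The hardest ink color to obtain is orange: we could draw every other pen first — 93 − 3 = 90 pens — without a single orange one.
The next draw must be orange, so 90 + 1 = 91.

91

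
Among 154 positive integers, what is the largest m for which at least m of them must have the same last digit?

There are 10 possible last digits, which serve as the pigeonholes.
If each of the 10 possible last digits held at most 15, the total would be at most 10 × 15 = 150 < 154, a contradiction.
So at least one holds ⌈154/10⌉ = 16.

16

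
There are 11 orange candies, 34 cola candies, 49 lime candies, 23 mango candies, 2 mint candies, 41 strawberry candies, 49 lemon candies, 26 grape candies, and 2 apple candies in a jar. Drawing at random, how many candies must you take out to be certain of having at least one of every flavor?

236

The hardest flavor to obtain is mint: we could draw every other candy first — 237 − 2 = 235 candies — without a single mint one.
The next draw must be mint, so 235 + 1 = 236.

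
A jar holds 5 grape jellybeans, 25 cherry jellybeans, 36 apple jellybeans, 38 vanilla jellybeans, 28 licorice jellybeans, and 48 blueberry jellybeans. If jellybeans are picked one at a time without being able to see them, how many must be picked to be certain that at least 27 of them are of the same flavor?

135

Treat the 6 flavors as pigeonholes.
In the worst case we take at most 26 of each flavor, but all 5 grape and all 25 cherry (fewer than 26), giving 5 + 25 + 26 + 26 + 26 + 26 = 134.
One more jellybean then forces some flavor to 27, so 134 + 1 = 135.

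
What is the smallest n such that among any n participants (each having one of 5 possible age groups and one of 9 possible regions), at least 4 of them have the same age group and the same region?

136

There are 5 × 9 = 45 (age group, region) combinations acting as pigeonholes.
With 45 × 3 = 135 participants we could place exactly 3 in each, with no (age group, region) pair reaching 4.
One more forces some (age group, region) pair to hold 4, so 135 + 1 = 136.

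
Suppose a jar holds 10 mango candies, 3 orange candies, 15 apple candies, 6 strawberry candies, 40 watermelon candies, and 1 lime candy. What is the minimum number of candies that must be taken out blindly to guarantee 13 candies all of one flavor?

Treat the 6 flavors as pigeonholes.
In the worst case we take at most 12 of each flavor, but all 10 mango, all 3 orange, all 6 strawberry, and all 1 lime (fewer than 12), giving 10 + 3 + 12 + 6 + 12 + 1 = 44.
One more candy then forces some flavor to 13, so 44 + 1 = 45.

45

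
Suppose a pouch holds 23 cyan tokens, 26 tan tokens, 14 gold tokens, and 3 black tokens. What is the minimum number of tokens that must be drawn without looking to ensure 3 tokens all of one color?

The worst case takes 2 tokens of each color without reaching 3 of any: 4 × 2 = 8.
The next token must bring some color to 3, so 8 + 1 = 9.

9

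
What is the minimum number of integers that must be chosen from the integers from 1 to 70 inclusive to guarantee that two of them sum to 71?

Partition {1, …, 70} into 35 pairs: {1,70}, {2,69}, …, {35,36}.
Choosing 35 integers — say the integers 1 through 35 — takes one from each pair and avoids the property.
Choosing 36 forces two into the same pair by pigeonhole, and those sum to 71. So 36.

36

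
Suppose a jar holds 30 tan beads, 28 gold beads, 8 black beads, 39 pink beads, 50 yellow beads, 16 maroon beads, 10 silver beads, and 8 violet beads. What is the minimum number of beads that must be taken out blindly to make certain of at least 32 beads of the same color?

In the worst case we take at most 31 of each color, but all 30 tan, all 28 gold, all 8 black, all 16 maroon, all 10 silver, and all 8 violet (fewer than 31), giving 30 + 28 + 8 + 31 + 31 + 16 + 10 + 8 = 162.
One more bead then forces some color to 32, so 162 + 1 = 163.

163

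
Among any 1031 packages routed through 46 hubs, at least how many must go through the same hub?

23

The 1031 packages fall into 46 hubs.
If each of the 46 hubs held at most 22, the total would be at most 46 × 22 = 1012 < 1031, a contradiction.
So at least one holds ⌈1031/46⌉ = 23.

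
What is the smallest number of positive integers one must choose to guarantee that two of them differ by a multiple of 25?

Two integers differ by a multiple of 25 exactly when they share a remainder mod 25.
There are 25 residue classes mod 25, so 25 integers can all lie in distinct classes.
One more integer must repeat a residue, giving a difference divisible by 25. So n = 25 + 1 = 26.

26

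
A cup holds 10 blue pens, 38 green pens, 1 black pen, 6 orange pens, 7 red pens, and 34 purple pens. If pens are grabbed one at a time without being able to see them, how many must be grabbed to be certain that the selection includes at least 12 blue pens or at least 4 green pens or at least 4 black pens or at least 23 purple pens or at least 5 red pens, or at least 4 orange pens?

44

The worst case stops just short of every target: all 10 blue, 3 green, all 1 black, 3 orange, 4 red, 22 purple — 10 + 3 + 1 + 3 + 4 + 22 = 43 pens.
One more pen must push some ink color to its target, so 43 + 1 = 44.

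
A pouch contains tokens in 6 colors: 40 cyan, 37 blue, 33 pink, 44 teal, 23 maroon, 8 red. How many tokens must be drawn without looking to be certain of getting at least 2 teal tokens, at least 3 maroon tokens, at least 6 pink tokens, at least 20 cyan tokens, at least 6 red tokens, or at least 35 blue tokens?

67

Each of the 6 colors has its own threshold; avoid all of them simultaneously.
The worst case stops just short of every target: 19 cyan, 34 blue, 5 pink, 1 teal, 2 maroon, 5 red — 19 + 34 + 5 + 1 + 2 + 5 = 66 tokens.
One more token must push some color to its target, so 66 + 1 = 67.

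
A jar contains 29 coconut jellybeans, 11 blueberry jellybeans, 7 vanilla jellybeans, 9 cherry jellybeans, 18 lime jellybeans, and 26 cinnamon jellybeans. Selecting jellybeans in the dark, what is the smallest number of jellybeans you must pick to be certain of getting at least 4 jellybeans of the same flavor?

19

The worst case takes 3 jellybeans of each flavor without reaching 4 of any: 6 × 3 = 18.
The next jellybean must bring some flavor to 4, so 18 + 1 = 19.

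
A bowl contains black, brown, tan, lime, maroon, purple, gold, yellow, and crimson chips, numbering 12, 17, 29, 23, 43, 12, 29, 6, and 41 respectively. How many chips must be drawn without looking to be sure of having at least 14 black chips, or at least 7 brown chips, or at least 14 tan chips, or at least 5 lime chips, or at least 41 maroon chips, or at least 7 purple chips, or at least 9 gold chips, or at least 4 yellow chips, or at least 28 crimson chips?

The worst case stops just short of every target: all 12 black, 6 brown, 13 tan, 4 lime, 40 maroon, 6 purple, 8 gold, 3 yellow, 27 crimson — 12 + 6 + 13 + 4 + 40 + 6 + 8 + 3 + 27 = 119 chips.
One more chip must push some color to its target, so 119 + 1 = 120.

120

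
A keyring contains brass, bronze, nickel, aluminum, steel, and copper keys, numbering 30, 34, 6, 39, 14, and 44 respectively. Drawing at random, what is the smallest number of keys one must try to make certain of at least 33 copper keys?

156

The worst case draws every non-copper key first: 30 + 34 + 6 + 39 + 14 = 123.
The next 33 draws are then forced to be copper, giving 123 + 33 = 156.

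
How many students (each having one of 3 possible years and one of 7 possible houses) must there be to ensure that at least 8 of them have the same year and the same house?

There are 3 × 7 = 21 (year, house) combinations acting as pigeonholes.
With 21 × 7 = 147 students we could place exactly 7 in each, with no (year, house) pair reaching 8.
One more forces some (year, house) pair to hold 8, so 147 + 1 = 148.

148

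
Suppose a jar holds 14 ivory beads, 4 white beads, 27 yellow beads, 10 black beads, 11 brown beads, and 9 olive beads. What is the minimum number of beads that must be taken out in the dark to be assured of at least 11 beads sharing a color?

In the worst case we take at most 10 of each color, but all 4 white and all 9 olive (fewer than 10), giving 10 + 4 + 10 + 10 + 10 + 9 = 53.
One more bead then forces some color to 11, so 53 + 1 = 54.

54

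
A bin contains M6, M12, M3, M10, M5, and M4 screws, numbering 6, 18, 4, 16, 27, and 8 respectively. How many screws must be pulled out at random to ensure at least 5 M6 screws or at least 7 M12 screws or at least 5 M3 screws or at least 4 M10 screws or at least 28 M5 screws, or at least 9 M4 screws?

Each of the 6 sizes has its own threshold; avoid all of them simultaneously.
The worst case stops just short of every target: 4 M6, 6 M12, 4 M3, 3 M10, 27 M5, 8 M4 — 4 + 6 + 4 + 3 + 27 + 8 = 52 screws.
One more screw must push some size to its target, so 52 + 1 = 53.

53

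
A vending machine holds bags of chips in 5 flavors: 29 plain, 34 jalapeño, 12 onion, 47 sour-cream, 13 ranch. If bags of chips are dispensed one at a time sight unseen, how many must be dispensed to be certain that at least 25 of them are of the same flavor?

98

In the worst case we take at most 24 of each flavor, but all 12 onion and all 13 ranch (fewer than 24), giving 24 + 24 + 12 + 24 + 13 = 97.
One more bag of chips then forces some flavor to 25, so 97 + 1 = 98.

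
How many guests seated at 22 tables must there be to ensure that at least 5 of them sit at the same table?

There are 22 tables acting as pigeonholes.
With 22 × 4 = 88 guests we could place exactly 4 in each, with no class reaching 5.
One more forces some class to hold 5, so 88 + 1 = 89.

89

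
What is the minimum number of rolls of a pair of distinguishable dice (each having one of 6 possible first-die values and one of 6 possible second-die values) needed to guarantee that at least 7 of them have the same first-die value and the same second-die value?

217

There are 6 × 6 = 36 (first-die value, second-die value) combinations acting as pigeonholes.
With 36 × 6 = 216 rolls of a pair of distinguishable dice we could place exactly 6 in each, with no (first-die value, second-die value) pair reaching 7.
One more forces some (first-die value, second-die value) pair to hold 7, so 216 + 1 = 217.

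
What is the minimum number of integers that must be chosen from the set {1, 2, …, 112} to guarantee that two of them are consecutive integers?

57

Partition {1, …, 112} into 56 pairs: {1,2}, {3,4}, …, {111,112}.
Choosing 56 integers — say the 56 even numbers 2, 4, …, 112 — takes one from each pair and avoids the property.
Choosing 57 forces two into the same pair by pigeonhole, and those are consecutive. So 57.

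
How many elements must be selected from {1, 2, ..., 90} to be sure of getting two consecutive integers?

Partition {1, …, 90} into 45 pairs: {1,2}, {3,4}, …, {89,90}.
Choosing 45 integers — say the 45 even numbers 2, 4, …, 90 — takes one from each pair and avoids the property.
Choosing 46 forces two into the same pair by pigeonhole, and those are consecutive. So 46.

46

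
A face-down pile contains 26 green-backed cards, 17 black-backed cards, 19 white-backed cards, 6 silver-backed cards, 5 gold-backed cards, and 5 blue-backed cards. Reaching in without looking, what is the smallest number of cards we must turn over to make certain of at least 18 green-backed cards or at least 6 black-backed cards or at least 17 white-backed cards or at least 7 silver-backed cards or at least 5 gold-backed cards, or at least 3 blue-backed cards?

Each of the 6 back colors has its own threshold; avoid all of them simultaneously.
The worst case stops just short of every target: 17 green-backed, 5 black-backed, 16 white-backed, 6 silver-backed, 4 gold-backed, 2 blue-backed — 17 + 5 + 16 + 6 + 4 + 2 = 50 cards.
One more card must push some back color to its target, so 50 + 1 = 51.

51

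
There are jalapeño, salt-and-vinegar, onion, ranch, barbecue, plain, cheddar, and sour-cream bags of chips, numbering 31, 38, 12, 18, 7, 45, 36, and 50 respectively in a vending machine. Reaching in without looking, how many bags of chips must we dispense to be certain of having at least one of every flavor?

231

The hardest flavor to obtain is barbecue: we could draw every other bag of chips first — 237 − 7 = 230 bags of chips — without a single barbecue one.
The next draw must be barbecue, so 230 + 1 = 231.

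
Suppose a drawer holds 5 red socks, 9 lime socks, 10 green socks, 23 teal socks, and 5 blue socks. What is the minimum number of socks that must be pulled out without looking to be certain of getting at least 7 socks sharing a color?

29

In the worst case we take at most 6 of each color, but all 5 red and all 5 blue (fewer than 6), giving 5 + 6 + 6 + 6 + 5 = 28.
One more sock then forces some color to 7, so 28 + 1 = 29.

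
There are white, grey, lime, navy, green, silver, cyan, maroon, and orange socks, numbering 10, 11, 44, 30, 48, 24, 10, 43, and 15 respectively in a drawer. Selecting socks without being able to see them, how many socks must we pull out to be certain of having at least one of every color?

226

The hardest color to obtain is white: we could draw every other sock first — 235 − 10 = 225 socks — without a single white one.
The next draw must be white, so 225 + 1 = 226.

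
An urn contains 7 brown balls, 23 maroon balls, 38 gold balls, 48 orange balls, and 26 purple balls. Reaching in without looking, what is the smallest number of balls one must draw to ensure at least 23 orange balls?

To avoid orange balls as long as possible, exhaust the other 4 colors first.
The worst case draws every non-orange ball first: 7 + 23 + 38 + 26 = 94.
The next 23 draws are then forced to be orange, giving 94 + 23 = 117.

117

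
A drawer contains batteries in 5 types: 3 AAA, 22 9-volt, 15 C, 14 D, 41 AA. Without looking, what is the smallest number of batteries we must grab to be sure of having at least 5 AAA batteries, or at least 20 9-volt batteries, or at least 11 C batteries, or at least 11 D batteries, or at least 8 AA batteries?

The worst case stops just short of every target: all 3 AAA, 19 9-volt, 10 C, 10 D, 7 AA — 3 + 19 + 10 + 10 + 7 = 49 batteries.
One more battery must push some type to its target, so 49 + 1 = 50.

50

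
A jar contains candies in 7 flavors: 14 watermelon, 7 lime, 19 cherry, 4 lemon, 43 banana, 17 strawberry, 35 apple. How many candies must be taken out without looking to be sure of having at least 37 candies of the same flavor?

In the worst case we take at most 36 of each flavor, but all 14 watermelon, all 7 lime, all 19 cherry, all 4 lemon, all 17 strawberry, and all 35 apple (fewer than 36), giving 14 + 7 + 19 + 4 + 36 + 17 + 35 = 132.
One more candy then forces some flavor to 37, so 132 + 1 = 133.

133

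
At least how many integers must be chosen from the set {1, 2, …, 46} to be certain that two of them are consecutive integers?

Partition {1, …, 46} into 23 pairs: {1,2}, {3,4}, …, {45,46}.
Choosing 23 integers — say the 23 even numbers 2, 4, …, 46 — takes one from each pair and avoids the property.
Choosing 24 forces two into the same pair by pigeonhole, and those are consecutive. So 24.

24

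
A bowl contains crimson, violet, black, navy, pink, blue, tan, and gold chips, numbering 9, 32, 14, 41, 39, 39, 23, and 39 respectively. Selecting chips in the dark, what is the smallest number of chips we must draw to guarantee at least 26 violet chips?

To avoid violet chips as long as possible, exhaust the other 7 colors first.
The worst case draws every non-violet chip first: 9 + 14 + 41 + 39 + 39 + 23 + 39 = 204.
The next 26 draws are then forced to be violet, giving 204 + 26 = 230.

230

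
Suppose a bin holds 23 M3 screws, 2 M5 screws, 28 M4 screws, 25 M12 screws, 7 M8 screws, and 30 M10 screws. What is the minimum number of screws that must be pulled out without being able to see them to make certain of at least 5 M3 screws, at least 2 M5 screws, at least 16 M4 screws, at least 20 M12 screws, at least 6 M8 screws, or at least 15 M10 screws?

59

The worst case stops just short of every target: 4 M3, 1 M5, 15 M4, 19 M12, 5 M8, 14 M10 — 4 + 1 + 15 + 19 + 5 + 14 = 58 screws.
One more screw must push some size to its target, so 58 + 1 = 59.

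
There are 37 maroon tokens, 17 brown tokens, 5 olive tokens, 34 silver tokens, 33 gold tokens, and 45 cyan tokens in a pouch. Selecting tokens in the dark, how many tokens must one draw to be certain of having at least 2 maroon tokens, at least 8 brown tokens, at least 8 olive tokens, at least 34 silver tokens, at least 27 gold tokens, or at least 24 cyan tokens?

The worst case stops just short of every target: 1 maroon, 7 brown, all 5 olive, 33 silver, 26 gold, 23 cyan — 1 + 7 + 5 + 33 + 26 + 23 = 95 tokens.
One more token must push some color to its target, so 95 + 1 = 96.

96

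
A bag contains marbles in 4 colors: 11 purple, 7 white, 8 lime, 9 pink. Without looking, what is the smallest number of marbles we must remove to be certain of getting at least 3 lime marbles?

30

To avoid lime marbles as long as possible, exhaust the other 3 colors first.
The worst case draws every non-lime marble first: 11 + 7 + 9 = 27.
The next 3 draws are then forced to be lime, giving 27 + 3 = 30.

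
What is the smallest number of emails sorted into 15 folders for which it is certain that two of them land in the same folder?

16

There are 15 folders acting as pigeonholes.
With 15 emails we could place one in each, avoiding any repeat.
One more forces some class to hold 2, so 15 + 1 = 16.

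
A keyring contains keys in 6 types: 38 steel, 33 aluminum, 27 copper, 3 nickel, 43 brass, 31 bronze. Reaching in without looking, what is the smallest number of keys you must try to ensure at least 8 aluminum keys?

The worst case draws every non-aluminum key first: 38 + 27 + 3 + 43 + 31 = 142.
The next 8 draws are then forced to be aluminum, giving 142 + 8 = 150.

150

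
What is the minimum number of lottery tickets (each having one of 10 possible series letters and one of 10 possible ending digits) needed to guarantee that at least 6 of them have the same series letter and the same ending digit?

501

There are 10 × 10 = 100 (series letter, ending digit) combinations acting as pigeonholes.
With 100 × 5 = 500 lottery tickets we could place exactly 5 in each, with no (series letter, ending digit) pair reaching 6.
One more forces some (series letter, ending digit) pair to hold 6, so 500 + 1 = 501.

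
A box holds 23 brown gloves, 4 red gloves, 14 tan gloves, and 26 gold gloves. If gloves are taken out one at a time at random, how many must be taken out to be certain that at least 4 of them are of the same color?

The worst case takes 3 gloves of each color without reaching 4 of any: 4 × 3 = 12.
The next glove must bring some color to 4, so 12 + 1 = 13.

13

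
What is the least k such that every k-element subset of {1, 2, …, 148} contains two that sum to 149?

Partition {1, …, 148} into 74 pairs: {1,148}, {2,147}, …, {74,75}.
Choosing 74 integers — say the integers 1 through 74 — takes one from each pair and avoids the property.
Choosing 75 forces two into the same pair by pigeonhole, and those sum to 149. So 75.

75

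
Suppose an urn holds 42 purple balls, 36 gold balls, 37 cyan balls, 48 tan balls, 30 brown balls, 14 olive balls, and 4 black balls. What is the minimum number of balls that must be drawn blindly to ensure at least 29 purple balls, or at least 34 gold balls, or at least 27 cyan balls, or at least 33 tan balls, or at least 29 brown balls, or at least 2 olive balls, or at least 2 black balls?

The worst case stops just short of every target: 28 purple, 33 gold, 26 cyan, 32 tan, 28 brown, 1 olive, 1 black — 28 + 33 + 26 + 32 + 28 + 1 + 1 = 149 balls.
One more ball must push some color to its target, so 149 + 1 = 150.

150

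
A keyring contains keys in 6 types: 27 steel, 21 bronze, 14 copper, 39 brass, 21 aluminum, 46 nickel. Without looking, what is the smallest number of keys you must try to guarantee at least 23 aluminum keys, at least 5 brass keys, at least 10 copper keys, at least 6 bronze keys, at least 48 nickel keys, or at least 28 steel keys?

113

The worst case stops just short of every target: 27 steel, 5 bronze, 9 copper, 4 brass, all 21 aluminum, all 46 nickel — 27 + 5 + 9 + 4 + 21 + 46 = 112 keys.
One more key must push some type to its target, so 112 + 1 = 113.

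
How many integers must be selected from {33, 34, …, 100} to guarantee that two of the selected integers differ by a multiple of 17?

Group the integers by remainder mod 17; there are 17 residue classes, each nonempty in this range.
Choosing one from each class (17 integers) avoids any shared remainder.
One more choice must repeat a class, so two differ by a multiple of 17. Hence 17 + 1 = 18.

18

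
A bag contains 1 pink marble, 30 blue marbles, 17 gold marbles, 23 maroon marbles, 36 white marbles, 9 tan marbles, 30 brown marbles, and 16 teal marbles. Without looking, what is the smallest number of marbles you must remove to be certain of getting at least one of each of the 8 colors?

The hardest color to obtain is pink: we could draw every other marble first — 162 − 1 = 161 marbles — without a single pink one.
The next draw must be pink, so 161 + 1 = 162.

162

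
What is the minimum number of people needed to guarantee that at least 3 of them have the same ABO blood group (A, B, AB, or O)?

There are 4 ABO blood groups acting as pigeonholes.
With 4 × 2 = 8 people we could place exactly 2 in each, with no class reaching 3.
One more forces some class to hold 3, so 8 + 1 = 9.

9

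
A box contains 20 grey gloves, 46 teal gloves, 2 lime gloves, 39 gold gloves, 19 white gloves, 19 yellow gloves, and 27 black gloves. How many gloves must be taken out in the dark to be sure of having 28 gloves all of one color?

142

In the worst case we take at most 27 of each color, but all 20 grey, all 2 lime, all 19 white, and all 19 yellow (fewer than 27), giving 20 + 27 + 2 + 27 + 19 + 19 + 27 = 141.
One more glove then forces some color to 28, so 141 + 1 = 142.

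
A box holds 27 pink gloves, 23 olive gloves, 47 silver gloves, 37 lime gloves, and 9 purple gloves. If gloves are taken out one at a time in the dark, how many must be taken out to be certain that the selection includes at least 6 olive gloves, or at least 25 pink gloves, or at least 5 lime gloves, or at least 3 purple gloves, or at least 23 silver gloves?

58

Each of the 5 colors has its own threshold; avoid all of them simultaneously.
The worst case stops just short of every target: 24 pink, 5 olive, 22 silver, 4 lime, 2 purple — 24 + 5 + 22 + 4 + 2 = 57 gloves.
One more glove must push some color to its target, so 57 + 1 = 58.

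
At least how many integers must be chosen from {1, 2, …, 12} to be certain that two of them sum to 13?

7

Partition {1, …, 12} into 6 pairs: {1,12}, {2,11}, …, {6,7}.
Choosing 6 integers — say the integers 1 through 6 — takes one from each pair and avoids the property.
Choosing 7 forces two into the same pair by pigeonhole, and those sum to 13. So 7.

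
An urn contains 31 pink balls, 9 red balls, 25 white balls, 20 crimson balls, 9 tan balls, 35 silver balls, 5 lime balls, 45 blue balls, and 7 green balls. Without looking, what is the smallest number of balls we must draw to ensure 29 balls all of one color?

160

In the worst case we take at most 28 of each color, but all 9 red, all 25 white, all 20 crimson, all 9 tan, all 5 lime, and all 7 green (fewer than 28), giving 28 + 9 + 25 + 20 + 9 + 28 + 5 + 28 + 7 = 159.
One more ball then forces some color to 29, so 159 + 1 = 160.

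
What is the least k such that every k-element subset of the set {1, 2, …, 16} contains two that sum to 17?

Partition {1, …, 16} into 8 pairs: {1,16}, {2,15}, …, {8,9}.
Choosing 8 integers — say the integers 1 through 8 — takes one from each pair and avoids the property.
Choosing 9 forces two into the same pair by pigeonhole, and those sum to 17. So 9.

9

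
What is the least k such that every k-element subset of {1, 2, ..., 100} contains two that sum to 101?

Partition {1, …, 100} into 50 pairs: {1,100}, {2,99}, …, {50,51}.
Choosing 50 integers — say the integers 1 through 50 — takes one from each pair and avoids the property.
Choosing 51 forces two into the same pair by pigeonhole, and those sum to 101. So 51.

51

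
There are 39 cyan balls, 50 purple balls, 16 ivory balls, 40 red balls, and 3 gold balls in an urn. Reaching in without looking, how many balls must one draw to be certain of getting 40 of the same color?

137

Treat the 5 colors as pigeonholes.
In the worst case we take at most 39 of each color, but all 16 ivory and all 3 gold (fewer than 39), giving 39 + 39 + 16 + 39 + 3 = 136.
One more ball then forces some color to 40, so 136 + 1 = 137.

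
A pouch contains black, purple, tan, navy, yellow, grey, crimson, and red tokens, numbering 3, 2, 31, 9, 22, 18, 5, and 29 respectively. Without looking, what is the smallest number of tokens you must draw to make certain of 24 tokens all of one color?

In the worst case we take at most 23 of each color, but all 3 black, all 2 purple, all 9 navy, all 22 yellow, all 18 grey, and all 5 crimson (fewer than 23), giving 3 + 2 + 23 + 9 + 22 + 18 + 5 + 23 = 105.
One more token then forces some color to 24, so 105 + 1 = 106.

106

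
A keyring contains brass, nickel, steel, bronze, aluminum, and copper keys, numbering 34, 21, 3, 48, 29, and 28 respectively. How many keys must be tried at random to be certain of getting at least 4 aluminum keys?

To avoid aluminum keys as long as possible, exhaust the other 5 types first.
The worst case draws every non-aluminum key first: 34 + 21 + 3 + 48 + 28 = 134.
The next 4 draws are then forced to be aluminum, giving 134 + 4 = 138.

138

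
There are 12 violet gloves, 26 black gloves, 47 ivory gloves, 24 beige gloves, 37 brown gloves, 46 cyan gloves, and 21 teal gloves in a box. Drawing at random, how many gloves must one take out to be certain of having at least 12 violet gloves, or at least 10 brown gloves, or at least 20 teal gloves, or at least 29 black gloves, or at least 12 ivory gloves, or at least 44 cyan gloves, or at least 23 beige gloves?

142

The worst case stops just short of every target: 11 violet, all 26 black, 11 ivory, 22 beige, 9 brown, 43 cyan, 19 teal — 11 + 26 + 11 + 22 + 9 + 43 + 19 = 141 gloves.
One more glove must push some color to its target, so 141 + 1 = 142.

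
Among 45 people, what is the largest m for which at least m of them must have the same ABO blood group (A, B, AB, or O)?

12

If each of the 4 ABO blood groups held at most 11, the total would be at most 4 × 11 = 44 < 45, a contradiction.
So at least one holds ⌈45/4⌉ = 12.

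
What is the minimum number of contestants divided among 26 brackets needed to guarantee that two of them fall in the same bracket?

There are 26 brackets acting as pigeonholes.
With 26 contestants we could place one in each, avoiding any repeat.
One more forces some class to hold 2, so 26 + 1 = 27.

27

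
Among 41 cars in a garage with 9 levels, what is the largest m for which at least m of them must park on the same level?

5

If each of the 9 levels held at most 4, the total would be at most 9 × 4 = 36 < 41, a contradiction.
So at least one holds ⌈41/9⌉ = 5.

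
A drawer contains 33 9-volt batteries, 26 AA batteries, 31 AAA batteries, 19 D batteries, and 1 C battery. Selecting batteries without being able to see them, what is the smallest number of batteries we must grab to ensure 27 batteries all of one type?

Treat the 5 types as pigeonholes.
In the worst case we take at most 26 of each type, but all 19 D and all 1 C (fewer than 26), giving 26 + 26 + 26 + 19 + 1 = 98.
One more battery then forces some type to 27, so 98 + 1 = 99.

99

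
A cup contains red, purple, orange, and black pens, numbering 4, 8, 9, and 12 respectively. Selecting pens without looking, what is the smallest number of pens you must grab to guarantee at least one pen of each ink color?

The hardest ink color to obtain is red: we could draw every other pen first — 33 − 4 = 29 pens — without a single red one.
The next draw must be red, so 29 + 1 = 30.

30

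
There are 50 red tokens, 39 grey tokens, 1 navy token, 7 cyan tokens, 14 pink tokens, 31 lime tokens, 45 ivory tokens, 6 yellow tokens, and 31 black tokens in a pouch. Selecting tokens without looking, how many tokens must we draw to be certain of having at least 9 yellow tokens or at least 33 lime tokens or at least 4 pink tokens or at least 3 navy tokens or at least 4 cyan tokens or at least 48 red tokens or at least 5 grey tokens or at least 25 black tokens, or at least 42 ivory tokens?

161

Each of the 9 colors has its own threshold; avoid all of them simultaneously.
The worst case stops just short of every target: 47 red, 4 grey, all 1 navy, 3 cyan, 3 pink, all 31 lime, 41 ivory, all 6 yellow, 24 black — 47 + 4 + 1 + 3 + 3 + 31 + 41 + 6 + 24 = 160 tokens.
One more token must push some color to its target, so 160 + 1 = 161.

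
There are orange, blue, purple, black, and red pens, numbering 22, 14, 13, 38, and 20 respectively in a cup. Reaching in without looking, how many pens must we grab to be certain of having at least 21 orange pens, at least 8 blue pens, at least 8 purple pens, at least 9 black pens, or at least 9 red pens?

The worst case stops just short of every target: 20 orange, 7 blue, 7 purple, 8 black, 8 red — 20 + 7 + 7 + 8 + 8 = 50 pens.
One more pen must push some ink color to its target, so 50 + 1 = 51.

51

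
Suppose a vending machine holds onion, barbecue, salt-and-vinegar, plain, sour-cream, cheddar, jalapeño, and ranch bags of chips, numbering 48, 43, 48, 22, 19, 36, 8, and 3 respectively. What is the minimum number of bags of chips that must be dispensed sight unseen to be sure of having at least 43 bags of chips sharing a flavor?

215

In the worst case we take at most 42 of each flavor, but all 22 plain, all 19 sour-cream, all 36 cheddar, all 8 jalapeño, and all 3 ranch (fewer than 42), giving 42 + 42 + 42 + 22 + 19 + 36 + 8 + 3 = 214.
One more bag of chips then forces some flavor to 43, so 214 + 1 = 215.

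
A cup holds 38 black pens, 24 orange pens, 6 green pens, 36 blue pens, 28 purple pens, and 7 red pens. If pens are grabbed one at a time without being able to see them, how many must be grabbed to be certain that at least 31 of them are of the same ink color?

126

Treat the 6 ink colors as pigeonholes.
In the worst case we take at most 30 of each ink color, but all 24 orange, all 6 green, all 28 purple, and all 7 red (fewer than 30), giving 30 + 24 + 6 + 30 + 28 + 7 = 125.
One more pen then forces some ink color to 31, so 125 + 1 = 126.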